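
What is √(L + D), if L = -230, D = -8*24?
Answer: I*√422 ≈ 20.543*I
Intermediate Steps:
D = -192
√(L + D) = √(-230 - 192) = √(-422) = I*√422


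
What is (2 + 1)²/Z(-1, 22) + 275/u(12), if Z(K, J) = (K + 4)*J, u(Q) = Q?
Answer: 3043/132 ≈ 23.053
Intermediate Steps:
Z(K, J) = J*(4 + K) (Z(K, J) = (4 + K)*J = J*(4 + K))
(2 + 1)²/Z(-1, 22) + 275/u(12) = (2 + 1)²/((22*(4 - 1))) + 275/12 = 3²/((22*3)) + 275*(1/12) = 9/66 + 275/12 = 9*(1/66) + 275/12 = 3/22 + 275/12 = 3043/132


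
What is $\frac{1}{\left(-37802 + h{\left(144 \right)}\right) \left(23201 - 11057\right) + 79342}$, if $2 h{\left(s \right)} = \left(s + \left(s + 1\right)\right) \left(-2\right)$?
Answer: $- \frac{1}{462497762} \approx -2.1622 \cdot 10^{-9}$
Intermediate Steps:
$h{\left(s \right)} = -1 - 2 s$ ($h{\left(s \right)} = \frac{\left(s + \left(s + 1\right)\right) \left(-2\right)}{2} = \frac{\left(s + \left(1 + s\right)\right) \left(-2\right)}{2} = \frac{\left(1 + 2 s\right) \left(-2\right)}{2} = \frac{-2 - 4 s}{2} = -1 - 2 s$)
$\frac{1}{\left(-37802 + h{\left(144 \right)}\right) \left(23201 - 11057\right) + 79342} = \frac{1}{\left(-37802 - 289\right) \left(23201 - 11057\right) + 79342} = \frac{1}{\left(-37802 - 289\right) 12144 + 79342} = \frac{1}{\left(-38091\right) 12144 + 79342} = \frac{1}{-462577104 + 79342} = \frac{1}{-462497762} = - \frac{1}{462497762}$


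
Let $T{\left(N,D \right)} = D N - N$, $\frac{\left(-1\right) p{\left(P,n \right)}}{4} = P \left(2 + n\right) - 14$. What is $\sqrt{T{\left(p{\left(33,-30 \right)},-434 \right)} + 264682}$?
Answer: $i \sqrt{1367438} \approx 1169.4 i$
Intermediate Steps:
$p{\left(P,n \right)} = 56 - 4 P \left(2 + n\right)$ ($p{\left(P,n \right)} = - 4 \left(P \left(2 + n\right) - 14\right) = - 4 \left(-14 + P \left(2 + n\right)\right) = 56 - 4 P \left(2 + n\right)$)
$T{\left(N,D \right)} = - N + D N$
$\sqrt{T{\left(p{\left(33,-30 \right)},-434 \right)} + 264682} = \sqrt{\left(56 - 264 - 132 \left(-30\right)\right) \left(-1 - 434\right) + 264682} = \sqrt{\left(56 - 264 + 3960\right) \left(-435\right) + 264682} = \sqrt{3752 \left(-435\right) + 264682} = \sqrt{-1632120 + 264682} = \sqrt{-1367438} = i \sqrt{1367438}$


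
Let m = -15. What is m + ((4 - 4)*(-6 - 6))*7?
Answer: -15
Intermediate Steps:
m + ((4 - 4)*(-6 - 6))*7 = -15 + ((4 - 4)*(-6 - 6))*7 = -15 + (0*(-12))*7 = -15 + 0*7 = -15 + 0 = -15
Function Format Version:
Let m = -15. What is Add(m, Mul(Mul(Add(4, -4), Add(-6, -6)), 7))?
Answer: -15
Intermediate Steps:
Add(m, Mul(Mul(Add(4, -4), Add(-6, -6)), 7)) = Add(-15, Mul(Mul(Add(4, -4), Add(-6, -6)), 7)) = Add(-15, Mul(Mul(0, -12), 7)) = Add(-15, Mul(0, 7)) = Add(-15, 0) = -15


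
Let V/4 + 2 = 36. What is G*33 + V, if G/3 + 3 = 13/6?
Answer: 107/2 ≈ 53.500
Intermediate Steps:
V = 136 (V = -8 + 4*36 = -8 + 144 = 136)
G = -5/2 (G = -9 + 3*(13/6) = -9 + 13/2 = -5/2 ≈ -2.5000)
G*33 + V = -5/2*33 + 136 = -165/2 + 136 = 107/2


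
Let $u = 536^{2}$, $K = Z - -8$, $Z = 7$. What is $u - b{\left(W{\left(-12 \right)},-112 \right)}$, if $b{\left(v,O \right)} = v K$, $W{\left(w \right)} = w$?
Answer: $287476$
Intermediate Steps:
$K = 15$ ($K = 7 - -8 = 7 + 8 = 15$)
$b{\left(v,O \right)} = 15 v$ ($b{\left(v,O \right)} = v 15 = 15 v$)
$u = 287296$
$u - b{\left(W{\left(-12 \right)},-112 \right)} = 287296 - 15 \left(-12\right) = 287296 - -180 = 287296 + 180 = 287476$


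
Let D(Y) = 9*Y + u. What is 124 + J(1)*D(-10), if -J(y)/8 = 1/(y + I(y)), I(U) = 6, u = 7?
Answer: 1532/7 ≈ 218.86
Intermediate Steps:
J(y) = -8/(6 + y) (J(y) = -8/(y + 6) = -8/(6 + y))
D(Y) = 7 + 9*Y (D(Y) = 9*Y + 7 = 7 + 9*Y)
124 + J(1)*D(-10) = 124 + (-8/(6 + 1))*(7 + 9*(-10)) = 124 + (-8/7)*(7 - 90) = 124 - 8*⅐*(-83) = 124 - 8/7*(-83) = 124 + 664/7 = 1532/7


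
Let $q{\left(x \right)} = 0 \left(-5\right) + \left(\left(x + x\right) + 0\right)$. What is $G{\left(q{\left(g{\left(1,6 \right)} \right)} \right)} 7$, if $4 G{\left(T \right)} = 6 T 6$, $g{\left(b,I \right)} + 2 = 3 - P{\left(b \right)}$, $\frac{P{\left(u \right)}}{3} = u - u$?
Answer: $126$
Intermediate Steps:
$P{\left(u \right)} = 0$ ($P{\left(u \right)} = 3 \left(u - u\right) = 3 \cdot 0 = 0$)
$g{\left(b,I \right)} = 1$ ($g{\left(b,I \right)} = -2 + \left(3 - 0\right) = -2 + \left(3 + 0\right) = -2 + 3 = 1$)
$q{\left(x \right)} = 2 x$ ($q{\left(x \right)} = 0 + \left(2 x + 0\right) = 0 + 2 x = 2 x$)
$G{\left(T \right)} = 9 T$ ($G{\left(T \right)} = \frac{6 T 6}{4} = \frac{36 T}{4} = 9 T$)
$G{\left(q{\left(g{\left(1,6 \right)} \right)} \right)} 7 = 9 \cdot 2 \cdot 1 \cdot 7 = 9 \cdot 2 \cdot 7 = 18 \cdot 7 = 126$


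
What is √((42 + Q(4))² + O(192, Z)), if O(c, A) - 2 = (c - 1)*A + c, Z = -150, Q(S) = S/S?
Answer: 7*I*√543 ≈ 163.12*I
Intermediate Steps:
Q(S) = 1
O(c, A) = 2 + c + A*(-1 + c) (O(c, A) = 2 + ((c - 1)*A + c) = 2 + ((-1 + c)*A + c) = 2 + (A*(-1 + c) + c) = 2 + (c + A*(-1 + c)) = 2 + c + A*(-1 + c))
√((42 + Q(4))² + O(192, Z)) = √((42 + 1)² + (2 + 192 - 1*(-150) - 150*192)) = √(43² + (2 + 192 + 150 - 28800)) = √(1849 - 28456) = √(-26607) = 7*I*√543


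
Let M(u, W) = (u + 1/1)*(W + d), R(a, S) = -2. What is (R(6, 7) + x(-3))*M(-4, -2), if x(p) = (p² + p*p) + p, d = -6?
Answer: 312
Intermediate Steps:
x(p) = p + 2*p² (x(p) = (p² + p²) + p = 2*p² + p = p + 2*p²)
M(u, W) = (1 + u)*(-6 + W) (M(u, W) = (u + 1/1)*(W - 6) = (u + 1)*(-6 + W) = (1 + u)*(-6 + W))
(R(6, 7) + x(-3))*M(-4, -2) = (-2 - 3*(1 + 2*(-3)))*(-6 - 2 - 6*(-4) - 2*(-4)) = (-2 - 3*(1 - 6))*(-6 - 2 + 24 + 8) = (-2 - 3*(-5))*24 = (-2 + 15)*24 = 13*24 = 312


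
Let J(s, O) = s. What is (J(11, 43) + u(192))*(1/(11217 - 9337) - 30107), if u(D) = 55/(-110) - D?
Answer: 20546220717/3760 ≈ 5.4644e+6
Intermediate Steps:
u(D) = -½ - D (u(D) = 55*(-1/110) - D = -½ - D)
(J(11, 43) + u(192))*(1/(11217 - 9337) - 30107) = (11 + (-½ - 1*192))*(1/(11217 - 9337) - 30107) = (11 + (-½ - 192))*(1/1880 - 30107) = (11 - 385/2)*(1/1880 - 30107) = -363/2*(-56601159/1880) = 20546220717/3760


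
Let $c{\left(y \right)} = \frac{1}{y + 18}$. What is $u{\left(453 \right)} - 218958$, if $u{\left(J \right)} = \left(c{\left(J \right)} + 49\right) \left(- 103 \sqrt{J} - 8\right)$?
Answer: $- \frac{103313858}{471} - \frac{2377240 \sqrt{453}}{471} \approx -3.2677 \cdot 10^{5}$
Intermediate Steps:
$c{\left(y \right)} = \frac{1}{18 + y}$
$u{\left(J \right)} = \left(-8 - 103 \sqrt{J}\right) \left(49 + \frac{1}{18 + J}\right)$ ($u{\left(J \right)} = \left(\frac{1}{18 + J} + 49\right) \left(- 103 \sqrt{J} - 8\right) = \left(49 + \frac{1}{18 + J}\right) \left(-8 - 103 \sqrt{J}\right) = \left(-8 - 103 \sqrt{J}\right) \left(49 + \frac{1}{18 + J}\right)$)
$u{\left(453 \right)} - 218958 = \frac{-7064 - 90949 \sqrt{453} - 5047 \cdot 453^{\frac{3}{2}} - 177576}{18 + 453} - 218958 = \frac{-7064 - 90949 \sqrt{453} - 5047 \cdot 453 \sqrt{453} - 177576}{471} - 218958 = \frac{-7064 - 90949 \sqrt{453} - 2286291 \sqrt{453} - 177576}{471} - 218958 = \frac{-184640 - 2377240 \sqrt{453}}{471} - 218958 = \left(- \frac{184640}{471} - \frac{2377240 \sqrt{453}}{471}\right) - 218958 = - \frac{103313858}{471} - \frac{2377240 \sqrt{453}}{471}$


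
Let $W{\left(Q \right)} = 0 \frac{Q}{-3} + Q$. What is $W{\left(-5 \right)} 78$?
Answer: $-390$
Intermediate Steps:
$W{\left(Q \right)} = Q$ ($W{\left(Q \right)} = 0 Q \left(- \frac{1}{3}\right) + Q = 0 \left(- \frac{Q}{3}\right) + Q = 0 + Q = Q$)
$W{\left(-5 \right)} 78 = \left(-5\right) 78 = -390$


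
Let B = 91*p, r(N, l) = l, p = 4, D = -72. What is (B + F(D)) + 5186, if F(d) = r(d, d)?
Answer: 5478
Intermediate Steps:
F(d) = d
B = 364 (B = 91*4 = 364)
(B + F(D)) + 5186 = (364 - 72) + 5186 = 292 + 5186 = 5478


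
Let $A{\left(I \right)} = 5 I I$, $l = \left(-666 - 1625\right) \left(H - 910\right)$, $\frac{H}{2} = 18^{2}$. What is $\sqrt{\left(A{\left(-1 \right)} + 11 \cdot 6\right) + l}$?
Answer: $\sqrt{600313} \approx 774.8$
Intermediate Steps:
$H = 648$ ($H = 2 \cdot 18^{2} = 2 \cdot 324 = 648$)
$l = 600242$ ($l = \left(-666 - 1625\right) \left(648 - 910\right) = \left(-2291\right) \left(-262\right) = 600242$)
$A{\left(I \right)} = 5 I^{2}$
$\sqrt{\left(A{\left(-1 \right)} + 11 \cdot 6\right) + l} = \sqrt{\left(5 \left(-1\right)^{2} + 11 \cdot 6\right) + 600242} = \sqrt{\left(5 \cdot 1 + 66\right) + 600242} = \sqrt{\left(5 + 66\right) + 600242} = \sqrt{71 + 600242} = \sqrt{600313}$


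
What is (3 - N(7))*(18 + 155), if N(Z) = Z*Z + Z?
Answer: -9169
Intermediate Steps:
N(Z) = Z + Z² (N(Z) = Z² + Z = Z + Z²)
(3 - N(7))*(18 + 155) = (3 - 7*(1 + 7))*(18 + 155) = (3 - 7*8)*173 = (3 - 1*56)*173 = (3 - 56)*173 = -53*173 = -9169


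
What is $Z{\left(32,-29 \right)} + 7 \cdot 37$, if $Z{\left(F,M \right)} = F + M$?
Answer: $262$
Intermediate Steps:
$Z{\left(32,-29 \right)} + 7 \cdot 37 = \left(32 - 29\right) + 7 \cdot 37 = 3 + 259 = 262$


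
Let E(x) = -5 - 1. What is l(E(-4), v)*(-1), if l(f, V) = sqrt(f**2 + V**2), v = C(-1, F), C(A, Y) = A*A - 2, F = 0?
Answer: -sqrt(37) ≈ -6.0828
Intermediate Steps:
E(x) = -6
C(A, Y) = -2 + A**2 (C(A, Y) = A**2 - 2 = -2 + A**2)
v = -1 (v = -2 + (-1)**2 = -2 + 1 = -1)
l(f, V) = sqrt(V**2 + f**2)
l(E(-4), v)*(-1) = sqrt((-1)**2 + (-6)**2)*(-1) = sqrt(1 + 36)*(-1) = sqrt(37)*(-1) = -sqrt(37)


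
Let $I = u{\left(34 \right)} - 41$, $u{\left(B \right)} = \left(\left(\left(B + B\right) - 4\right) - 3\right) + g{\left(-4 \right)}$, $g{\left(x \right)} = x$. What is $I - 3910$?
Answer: $-3894$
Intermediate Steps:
$u{\left(B \right)} = -11 + 2 B$ ($u{\left(B \right)} = \left(\left(\left(B + B\right) - 4\right) - 3\right) - 4 = \left(\left(2 B - 4\right) - 3\right) - 4 = \left(\left(-4 + 2 B\right) - 3\right) - 4 = \left(-7 + 2 B\right) - 4 = -11 + 2 B$)
$I = 16$ ($I = \left(-11 + 2 \cdot 34\right) - 41 = \left(-11 + 68\right) - 41 = 57 - 41 = 16$)
$I - 3910 = 16 - 3910 = -3894$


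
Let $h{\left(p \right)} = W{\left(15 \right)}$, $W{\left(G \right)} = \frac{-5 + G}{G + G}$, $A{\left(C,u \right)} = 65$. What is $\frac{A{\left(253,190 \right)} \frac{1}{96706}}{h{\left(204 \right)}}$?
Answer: $\frac{195}{96706} \approx 0.0020164$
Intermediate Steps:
$W{\left(G \right)} = \frac{-5 + G}{2 G}$
$h{\left(p \right)} = \frac{1}{3}$ ($h{\left(p \right)} = \frac{-5 + 15}{2 \cdot 15} = \frac{1}{2} \cdot \frac{1}{15} \cdot 10 = \frac{1}{3}$)
$\frac{A{\left(253,190 \right)} \frac{1}{96706}}{h{\left(204 \right)}} = \frac{65}{96706} \frac{1}{\frac{1}{3}} = 65 \cdot \frac{1}{96706} \cdot 3 = \frac{65}{96706} \cdot 3 = \frac{195}{96706}$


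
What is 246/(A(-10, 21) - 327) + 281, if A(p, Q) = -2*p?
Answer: 86021/307 ≈ 280.20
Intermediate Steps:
246/(A(-10, 21) - 327) + 281 = 246/(-2*(-10) - 327) + 281 = 246/(20 - 327) + 281 = 246/(-307) + 281 = 246*(-1/307) + 281 = -246/307 + 281 = 86021/307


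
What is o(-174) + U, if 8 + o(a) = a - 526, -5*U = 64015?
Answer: -13511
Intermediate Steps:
U = -12803 (U = -⅕*64015 = -12803)
o(a) = -534 + a (o(a) = -8 + (a - 526) = -8 + (-526 + a) = -534 + a)
o(-174) + U = (-534 - 174) - 12803 = -708 - 12803 = -13511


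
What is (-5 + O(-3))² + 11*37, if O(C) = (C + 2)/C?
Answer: 3859/9 ≈ 428.78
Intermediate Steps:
O(C) = (2 + C)/C
(-5 + O(-3))² + 11*37 = (-5 + (2 - 3)/(-3))² + 11*37 = (-5 - ⅓*(-1))² + 407 = (-5 + ⅓)² + 407 = (-14/3)² + 407 = 196/9 + 407 = 3859/9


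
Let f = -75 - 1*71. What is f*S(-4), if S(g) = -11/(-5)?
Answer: -1606/5 ≈ -321.20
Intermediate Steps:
S(g) = 11/5 (S(g) = -11*(-⅕) = 11/5)
f = -146 (f = -75 - 71 = -146)
f*S(-4) = -146*11/5 = -1606/5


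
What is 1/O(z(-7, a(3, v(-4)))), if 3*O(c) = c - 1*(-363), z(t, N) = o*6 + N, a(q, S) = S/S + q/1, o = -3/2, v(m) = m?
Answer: 3/358 ≈ 0.0083799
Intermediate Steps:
o = -3/2 (o = -3*1/2 = -3/2 ≈ -1.5000)
a(q, S) = 1 + q (a(q, S) = 1 + q*1 = 1 + q)
z(t, N) = -9 + N (z(t, N) = -3/2*6 + N = -9 + N)
O(c) = 121 + c/3 (O(c) = (c - 1*(-363))/3 = (c + 363)/3 = (363 + c)/3 = 121 + c/3)
1/O(z(-7, a(3, v(-4)))) = 1/(121 + (-9 + (1 + 3))/3) = 1/(121 + (-9 + 4)/3) = 1/(121 + (1/3)*(-5)) = 1/(121 - 5/3) = 1/(358/3) = 3/358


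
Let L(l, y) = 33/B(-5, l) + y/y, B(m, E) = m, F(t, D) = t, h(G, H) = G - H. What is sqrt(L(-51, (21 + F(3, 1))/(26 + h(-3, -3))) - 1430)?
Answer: I*sqrt(35890)/5 ≈ 37.889*I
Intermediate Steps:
L(l, y) = -28/5 (L(l, y) = 33/(-5) + y/y = 33*(-1/5) + 1 = -33/5 + 1 = -28/5)
sqrt(L(-51, (21 + F(3, 1))/(26 + h(-3, -3))) - 1430) = sqrt(-28/5 - 1430) = sqrt(-7178/5) = I*sqrt(35890)/5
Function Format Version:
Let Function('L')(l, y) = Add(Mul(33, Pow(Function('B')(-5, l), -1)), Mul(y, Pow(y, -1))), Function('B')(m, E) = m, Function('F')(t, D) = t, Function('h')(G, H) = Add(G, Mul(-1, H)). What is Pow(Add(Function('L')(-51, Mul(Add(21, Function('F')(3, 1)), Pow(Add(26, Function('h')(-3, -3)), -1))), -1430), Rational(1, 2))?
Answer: Mul(Rational(1, 5), I, Pow(35890, Rational(1, 2))) ≈ Mul(37.889, I)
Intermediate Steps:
Function('L')(l, y) = Rational(-28, 5) (Function('L')(l, y) = Add(Mul(33, Pow(-5, -1)), Mul(y, Pow(y, -1))) = Add(Mul(33, Rational(-1, 5)), 1) = Add(Rational(-33, 5), 1) = Rational(-28, 5))
Pow(Add(Function('L')(-51, Mul(Add(21, Function('F')(3, 1)), Pow(Add(26, Function('h')(-3, -3)), -1))), -1430), Rational(1, 2)) = Pow(Add(Rational(-28, 5), -1430), Rational(1, 2)) = Pow(Rational(-7178, 5), Rational(1, 2)) = Mul(Rational(1, 5), I, Pow(35890, Rational(1, 2)))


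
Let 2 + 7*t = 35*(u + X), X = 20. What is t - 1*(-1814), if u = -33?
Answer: 12241/7 ≈ 1748.7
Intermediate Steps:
t = -457/7 (t = -2/7 + (35*(-33 + 20))/7 = -2/7 + (35*(-13))/7 = -2/7 + (1/7)*(-455) = -2/7 - 65 = -457/7 ≈ -65.286)
t - 1*(-1814) = -457/7 - 1*(-1814) = -457/7 + 1814 = 12241/7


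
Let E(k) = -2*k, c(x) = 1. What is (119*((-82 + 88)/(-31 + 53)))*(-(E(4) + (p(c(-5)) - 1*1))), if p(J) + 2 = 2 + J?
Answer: 2856/11 ≈ 259.64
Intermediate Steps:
p(J) = J (p(J) = -2 + (2 + J) = J)
(119*((-82 + 88)/(-31 + 53)))*(-(E(4) + (p(c(-5)) - 1*1))) = (119*((-82 + 88)/(-31 + 53)))*(-(-2*4 + (1 - 1*1))) = (119*(6/22))*(-(-8 + (1 - 1))) = (119*(6*(1/22)))*(-(-8 + 0)) = (119*(3/11))*(-1*(-8)) = (357/11)*8 = 2856/11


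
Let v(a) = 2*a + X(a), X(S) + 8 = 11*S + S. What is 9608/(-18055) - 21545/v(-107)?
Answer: 374525327/27190830 ≈ 13.774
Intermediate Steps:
X(S) = -8 + 12*S (X(S) = -8 + (11*S + S) = -8 + 12*S)
v(a) = -8 + 14*a (v(a) = 2*a + (-8 + 12*a) = -8 + 14*a)
9608/(-18055) - 21545/v(-107) = 9608/(-18055) - 21545/(-8 + 14*(-107)) = 9608*(-1/18055) - 21545/(-8 - 1498) = -9608/18055 - 21545/(-1506) = -9608/18055 - 21545*(-1/1506) = -9608/18055 + 21545/1506 = 374525327/27190830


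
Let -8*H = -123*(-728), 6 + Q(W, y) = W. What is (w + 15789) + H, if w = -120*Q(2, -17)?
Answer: 5076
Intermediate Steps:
Q(W, y) = -6 + W
H = -11193 (H = -(-123)*(-728)/8 = -1/8*89544 = -11193)
w = 480 (w = -120*(-6 + 2) = -120*(-4) = 480)
(w + 15789) + H = (480 + 15789) - 11193 = 16269 - 11193 = 5076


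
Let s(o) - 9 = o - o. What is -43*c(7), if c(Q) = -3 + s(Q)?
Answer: -258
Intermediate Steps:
s(o) = 9 (s(o) = 9 + (o - o) = 9 + 0 = 9)
c(Q) = 6 (c(Q) = -3 + 9 = 6)
-43*c(7) = -43*6 = -258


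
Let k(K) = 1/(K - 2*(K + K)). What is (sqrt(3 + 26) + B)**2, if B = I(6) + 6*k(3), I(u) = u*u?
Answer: 11497/9 + 212*sqrt(29)/3 ≈ 1658.0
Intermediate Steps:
I(u) = u**2
k(K) = -1/(3*K) (k(K) = 1/(K - 4*K) = 1/(-3*K) = -1/(3*K))
B = 106/3 (B = 6**2 + 6*(-1/3/3) = 36 + 6*(-1/3*1/3) = 36 + 6*(-1/9) = 36 - 2/3 = 106/3 ≈ 35.333)
(sqrt(3 + 26) + B)**2 = (sqrt(3 + 26) + 106/3)**2 = (sqrt(29) + 106/3)**2 = (106/3 + sqrt(29))**2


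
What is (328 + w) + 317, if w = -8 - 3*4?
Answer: 625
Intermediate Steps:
w = -20 (w = -8 - 12 = -20)
(328 + w) + 317 = (328 - 20) + 317 = 308 + 317 = 625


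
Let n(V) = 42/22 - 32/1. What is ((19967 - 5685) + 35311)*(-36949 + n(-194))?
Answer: -20172944610/11 ≈ -1.8339e+9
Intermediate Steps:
n(V) = -331/11 (n(V) = 42*(1/22) - 32*1 = 21/11 - 32 = -331/11)
((19967 - 5685) + 35311)*(-36949 + n(-194)) = ((19967 - 5685) + 35311)*(-36949 - 331/11) = (14282 + 35311)*(-406770/11) = 49593*(-406770/11) = -20172944610/11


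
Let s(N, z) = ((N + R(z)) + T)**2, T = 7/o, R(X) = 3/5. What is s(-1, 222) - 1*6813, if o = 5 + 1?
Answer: -6131171/900 ≈ -6812.4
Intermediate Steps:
R(X) = 3/5 (R(X) = 3*(1/5) = 3/5)
o = 6
T = 7/6 ≈ 1.1667
s(N, z) = (53/30 + N)**2 (s(N, z) = ((N + 3/5) + 7/6)**2 = ((3/5 + N) + 7/6)**2 = (53/30 + N)**2)
s(-1, 222) - 1*6813 = (53 + 30*(-1))**2/900 - 1*6813 = (53 - 30)**2/900 - 6813 = (1/900)*23**2 - 6813 = (1/900)*529 - 6813 = 529/900 - 6813 = -6131171/900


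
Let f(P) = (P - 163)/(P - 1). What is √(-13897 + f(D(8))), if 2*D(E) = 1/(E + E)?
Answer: 6*I*√366482/31 ≈ 117.17*I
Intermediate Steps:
D(E) = 1/(4*E) (D(E) = 1/(2*(E + E)) = 1/(2*((2*E))) = (1/(2*E))/2 = 1/(4*E))
f(P) = (-163 + P)/(-1 + P)
√(-13897 + f(D(8))) = √(-13897 + (-163 + (¼)/8)/(-1 + (¼)/8)) = √(-13897 + (-163 + (¼)*(⅛))/(-1 + (¼)*(⅛))) = √(-13897 + (-163 + 1/32)/(-1 + 1/32)) = √(-13897 - 5215/32/(-31/32)) = √(-13897 - 32/31*(-5215/32)) = √(-13897 + 5215/31) = √(-425592/31) = 6*I*√366482/31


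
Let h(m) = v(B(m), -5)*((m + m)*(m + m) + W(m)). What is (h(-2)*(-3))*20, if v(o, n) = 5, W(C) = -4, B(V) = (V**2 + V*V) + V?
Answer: -3600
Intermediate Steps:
B(V) = V + 2*V**2 (B(V) = (V**2 + V**2) + V = 2*V**2 + V = V + 2*V**2)
h(m) = -20 + 20*m**2 (h(m) = 5*((m + m)*(m + m) - 4) = 5*((2*m)*(2*m) - 4) = 5*(4*m**2 - 4) = 5*(-4 + 4*m**2) = -20 + 20*m**2)
(h(-2)*(-3))*20 = ((-20 + 20*(-2)**2)*(-3))*20 = ((-20 + 20*4)*(-3))*20 = ((-20 + 80)*(-3))*20 = (60*(-3))*20 = -180*20 = -3600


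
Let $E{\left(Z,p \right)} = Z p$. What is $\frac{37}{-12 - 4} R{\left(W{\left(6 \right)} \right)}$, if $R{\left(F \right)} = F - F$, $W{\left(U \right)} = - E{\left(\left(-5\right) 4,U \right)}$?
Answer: $0$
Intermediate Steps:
$W{\left(U \right)} = 20 U$ ($W{\left(U \right)} = - \left(-5\right) 4 U = - \left(-20\right) U = 20 U$)
$R{\left(F \right)} = 0$
$\frac{37}{-12 - 4} R{\left(W{\left(6 \right)} \right)} = \frac{37}{-12 - 4} \cdot 0 = \frac{37}{-16} \cdot 0 = 37 \left(- \frac{1}{16}\right) 0 = \left(- \frac{37}{16}\right) 0 = 0$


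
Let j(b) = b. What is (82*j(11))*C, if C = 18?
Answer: 16236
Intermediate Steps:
(82*j(11))*C = (82*11)*18 = 902*18 = 16236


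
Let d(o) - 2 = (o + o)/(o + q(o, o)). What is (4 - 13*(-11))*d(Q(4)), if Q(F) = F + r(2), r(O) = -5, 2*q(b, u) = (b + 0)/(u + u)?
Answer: 686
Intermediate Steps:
q(b, u) = b/(4*u) (q(b, u) = ((b + 0)/(u + u))/2 = (b/((2*u)))/2 = (b*(1/(2*u)))/2 = (b/(2*u))/2 = b/(4*u))
Q(F) = -5 + F (Q(F) = F - 5 = -5 + F)
d(o) = 2 + 2*o/(¼ + o) (d(o) = 2 + (o + o)/(o + o/(4*o)) = 2 + (2*o)/(o + ¼) = 2 + (2*o)/(¼ + o) = 2 + 2*o/(¼ + o))
(4 - 13*(-11))*d(Q(4)) = (4 - 13*(-11))*(2*(1 + 8*(-5 + 4))/(1 + 4*(-5 + 4))) = (4 + 143)*(2*(1 + 8*(-1))/(1 + 4*(-1))) = 147*(2*(1 - 8)/(1 - 4)) = 147*(2*(-7)/(-3)) = 147*(2*(-⅓)*(-7)) = 147*(14/3) = 686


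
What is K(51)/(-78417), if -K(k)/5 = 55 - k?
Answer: 20/78417 ≈ 0.00025505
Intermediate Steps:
K(k) = -275 + 5*k (K(k) = -5*(55 - k) = -275 + 5*k)
K(51)/(-78417) = (-275 + 5*51)/(-78417) = (-275 + 255)*(-1/78417) = -20*(-1/78417) = 20/78417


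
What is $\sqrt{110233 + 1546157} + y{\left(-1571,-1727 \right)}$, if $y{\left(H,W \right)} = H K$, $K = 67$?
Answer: $-105257 + \sqrt{1656390} \approx -1.0397 \cdot 10^{5}$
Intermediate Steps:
$y{\left(H,W \right)} = 67 H$ ($y{\left(H,W \right)} = H 67 = 67 H$)
$\sqrt{110233 + 1546157} + y{\left(-1571,-1727 \right)} = \sqrt{110233 + 1546157} + 67 \left(-1571\right) = \sqrt{1656390} - 105257 = -105257 + \sqrt{1656390}$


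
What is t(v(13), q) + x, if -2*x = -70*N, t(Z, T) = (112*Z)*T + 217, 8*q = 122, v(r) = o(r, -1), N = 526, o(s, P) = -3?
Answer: 13503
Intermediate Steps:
v(r) = -3
q = 61/4 (q = (1/8)*122 = 61/4 ≈ 15.250)
t(Z, T) = 217 + 112*T*Z (t(Z, T) = 112*T*Z + 217 = 217 + 112*T*Z)
x = 18410 (x = -(-35)*526 = -1/2*(-36820) = 18410)
t(v(13), q) + x = (217 + 112*(61/4)*(-3)) + 18410 = (217 - 5124) + 18410 = -4907 + 18410 = 13503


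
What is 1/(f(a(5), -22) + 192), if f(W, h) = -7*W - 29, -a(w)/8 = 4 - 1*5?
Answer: 1/107 ≈ 0.0093458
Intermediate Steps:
a(w) = 8 (a(w) = -8*(4 - 1*5) = -8*(4 - 5) = -8*(-1) = 8)
f(W, h) = -29 - 7*W
1/(f(a(5), -22) + 192) = 1/((-29 - 7*8) + 192) = 1/((-29 - 56) + 192) = 1/(-85 + 192) = 1/107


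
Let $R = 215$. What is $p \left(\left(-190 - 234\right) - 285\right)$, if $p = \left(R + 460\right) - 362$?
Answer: $-221917$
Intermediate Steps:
$p = 313$ ($p = \left(215 + 460\right) - 362 = 675 - 362 = 313$)
$p \left(\left(-190 - 234\right) - 285\right) = 313 \left(\left(-190 - 234\right) - 285\right) = 313 \left(-424 - 285\right) = 313 \left(-709\right) = -221917$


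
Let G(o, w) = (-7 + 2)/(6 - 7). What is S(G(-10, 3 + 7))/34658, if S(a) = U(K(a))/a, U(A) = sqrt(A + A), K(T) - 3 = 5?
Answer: 2/86645 ≈ 2.3083e-5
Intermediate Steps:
K(T) = 8 (K(T) = 3 + 5 = 8)
U(A) = sqrt(2)*sqrt(A) (U(A) = sqrt(2*A) = sqrt(2)*sqrt(A))
G(o, w) = 5 (G(o, w) = -5/(-1) = -5*(-1) = 5)
S(a) = 4/a (S(a) = (sqrt(2)*sqrt(8))/a = (sqrt(2)*(2*sqrt(2)))/a = 4/a)
S(G(-10, 3 + 7))/34658 = (4/5)/34658 = (4*(1/5))*(1/34658) = (4/5)*(1/34658) = 2/86645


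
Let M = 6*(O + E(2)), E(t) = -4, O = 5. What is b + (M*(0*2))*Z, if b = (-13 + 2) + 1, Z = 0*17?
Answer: -10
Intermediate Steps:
Z = 0
M = 6 (M = 6*(5 - 4) = 6*1 = 6)
b = -10 (b = -11 + 1 = -10)
b + (M*(0*2))*Z = -10 + (6*(0*2))*0 = -10 + (6*0)*0 = -10 + 0*0 = -10 + 0 = -10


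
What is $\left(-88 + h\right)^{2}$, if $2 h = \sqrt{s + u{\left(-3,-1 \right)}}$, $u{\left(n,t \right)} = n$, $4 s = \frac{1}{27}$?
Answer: $\frac{\left(3168 - i \sqrt{969}\right)^{2}}{1296} \approx 7743.3 - 152.19 i$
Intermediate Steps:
$s = \frac{1}{108}$ ($s = \frac{1}{4 \cdot 27} = \frac{1}{4} \cdot \frac{1}{27} = \frac{1}{108} \approx 0.0092593$)
$h = \frac{i \sqrt{969}}{36}$ ($h = \frac{\sqrt{\frac{1}{108} - 3}}{2} = \frac{\sqrt{- \frac{323}{108}}}{2} = \frac{\frac{1}{18} i \sqrt{969}}{2} = \frac{i \sqrt{969}}{36} \approx 0.86469 i$)
$\left(-88 + h\right)^{2} = \left(-88 + \frac{i \sqrt{969}}{36}\right)^{2}$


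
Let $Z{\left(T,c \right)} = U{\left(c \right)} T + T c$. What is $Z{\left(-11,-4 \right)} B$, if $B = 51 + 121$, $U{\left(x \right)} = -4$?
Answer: $15136$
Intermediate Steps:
$B = 172$
$Z{\left(T,c \right)} = - 4 T + T c$
$Z{\left(-11,-4 \right)} B = - 11 \left(-4 - 4\right) 172 = \left(-11\right) \left(-8\right) 172 = 88 \cdot 172 = 15136$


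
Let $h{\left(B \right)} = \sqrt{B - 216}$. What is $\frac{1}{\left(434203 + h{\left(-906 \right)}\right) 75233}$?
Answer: $\frac{39473}{1289440589838193} - \frac{i \sqrt{1122}}{14183846488220123} \approx 3.0613 \cdot 10^{-11} - 2.3616 \cdot 10^{-15} i$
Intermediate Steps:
$h{\left(B \right)} = \sqrt{-216 + B}$
$\frac{1}{\left(434203 + h{\left(-906 \right)}\right) 75233} = \frac{1}{\left(434203 + \sqrt{-216 - 906}\right) 75233} = \frac{1}{434203 + \sqrt{-1122}} \cdot \frac{1}{75233} = \frac{1}{434203 + i \sqrt{1122}} \cdot \frac{1}{75233} = \frac{1}{75233 \left(434203 + i \sqrt{1122}\right)}$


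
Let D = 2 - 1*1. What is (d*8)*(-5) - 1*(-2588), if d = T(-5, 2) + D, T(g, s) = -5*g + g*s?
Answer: 1948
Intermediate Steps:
D = 1 (D = 2 - 1 = 1)
d = 16 (d = -5*(-5 + 2) + 1 = -5*(-3) + 1 = 15 + 1 = 16)
(d*8)*(-5) - 1*(-2588) = (16*8)*(-5) - 1*(-2588) = 128*(-5) + 2588 = -640 + 2588 = 1948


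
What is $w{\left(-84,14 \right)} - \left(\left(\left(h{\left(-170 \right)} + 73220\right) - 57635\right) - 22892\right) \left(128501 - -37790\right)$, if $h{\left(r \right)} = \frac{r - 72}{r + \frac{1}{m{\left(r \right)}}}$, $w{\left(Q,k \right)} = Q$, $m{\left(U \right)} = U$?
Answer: $\frac{35110424388213}{28901} \approx 1.2149 \cdot 10^{9}$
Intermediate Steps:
$h{\left(r \right)} = \frac{-72 + r}{r + \frac{1}{r}}$ ($h{\left(r \right)} = \frac{r - 72}{r + \frac{1}{r}} = \frac{-72 + r}{r + \frac{1}{r}}$)
$w{\left(-84,14 \right)} - \left(\left(\left(h{\left(-170 \right)} + 73220\right) - 57635\right) - 22892\right) \left(128501 - -37790\right) = -84 - \left(\left(\left(- \frac{170 \left(-72 - 170\right)}{1 + \left(-170\right)^{2}} + 73220\right) - 57635\right) - 22892\right) \left(128501 - -37790\right) = -84 - \left(\left(\left(\left(-170\right) \frac{1}{1 + 28900} \left(-242\right) + 73220\right) - 57635\right) - 22892\right) \left(128501 + 37790\right) = -84 - \left(\left(\left(\left(-170\right) \frac{1}{28901} \left(-242\right) + 73220\right) - 57635\right) - 22892\right) 166291 = -84 - \left(\left(\left(\frac{41140}{28901} + 73220\right) - 57635\right) - 22892\right) 166291 = -84 - \left(\left(\frac{2116172360}{28901} - 57635\right) - 22892\right) 166291 = -84 - \left(\frac{450463225}{28901} - 22892\right) 166291 = -84 - \left(- \frac{211138467}{28901}\right) 166291 = -84 - - \frac{35110426815897}{28901} = -84 + \frac{35110426815897}{28901} = \frac{35110424388213}{28901}$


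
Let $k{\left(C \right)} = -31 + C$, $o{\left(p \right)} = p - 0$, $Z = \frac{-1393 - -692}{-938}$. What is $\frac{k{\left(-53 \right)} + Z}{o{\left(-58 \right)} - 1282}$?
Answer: $\frac{78091}{1256920} \approx 0.062129$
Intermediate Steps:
$Z = \frac{701}{938}$ ($Z = \left(-1393 + 692\right) \left(- \frac{1}{938}\right) = \left(-701\right) \left(- \frac{1}{938}\right) = \frac{701}{938} \approx 0.74733$)
$o{\left(p \right)} = p$ ($o{\left(p \right)} = p + 0 = p$)
$\frac{k{\left(-53 \right)} + Z}{o{\left(-58 \right)} - 1282} = \frac{\left(-31 - 53\right) + \frac{701}{938}}{-58 - 1282} = \frac{-84 + \frac{701}{938}}{-1340} = \left(- \frac{78091}{938}\right) \left(- \frac{1}{1340}\right) = \frac{78091}{1256920}$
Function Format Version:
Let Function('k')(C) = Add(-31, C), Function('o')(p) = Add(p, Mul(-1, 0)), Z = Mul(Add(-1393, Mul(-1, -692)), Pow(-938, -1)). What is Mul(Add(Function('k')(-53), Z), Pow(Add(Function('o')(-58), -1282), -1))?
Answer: Rational(78091, 1256920) ≈ 0.062129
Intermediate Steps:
Z = Rational(701, 938) (Z = Mul(Add(-1393, 692), Rational(-1, 938)) = Mul(-701, Rational(-1, 938)) = Rational(701, 938) ≈ 0.74733)
Function('o')(p) = p (Function('o')(p) = Add(p, 0) = p)
Mul(Add(Function('k')(-53), Z), Pow(Add(Function('o')(-58), -1282), -1)) = Mul(Add(Add(-31, -53), Rational(701, 938)), Pow(Add(-58, -1282), -1)) = Mul(Add(-84, Rational(701, 938)), Pow(-1340, -1)) = Mul(Rational(-78091, 938), Rational(-1, 1340)) = Rational(78091, 1256920)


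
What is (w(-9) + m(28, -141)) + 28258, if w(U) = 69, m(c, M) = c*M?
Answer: 24379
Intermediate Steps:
m(c, M) = M*c
(w(-9) + m(28, -141)) + 28258 = (69 - 141*28) + 28258 = (69 - 3948) + 28258 = -3879 + 28258 = 24379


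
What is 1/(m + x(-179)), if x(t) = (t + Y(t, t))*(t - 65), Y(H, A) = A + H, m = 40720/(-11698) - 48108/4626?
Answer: 4509579/590818522370 ≈ 7.6328e-6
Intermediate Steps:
m = -62594842/4509579 (m = 40720*(-1/11698) - 48108*1/4626 = -20360/5849 - 8018/771 = -62594842/4509579 ≈ -13.880)
x(t) = 3*t*(-65 + t) (x(t) = (t + (t + t))*(t - 65) = (t + 2*t)*(-65 + t) = (3*t)*(-65 + t) = 3*t*(-65 + t))
1/(m + x(-179)) = 1/(-62594842/4509579 + 3*(-179)*(-65 - 179)) = 1/(-62594842/4509579 + 3*(-179)*(-244)) = 1/(-62594842/4509579 + 131028) = 1/(590818522370/4509579) = 4509579/590818522370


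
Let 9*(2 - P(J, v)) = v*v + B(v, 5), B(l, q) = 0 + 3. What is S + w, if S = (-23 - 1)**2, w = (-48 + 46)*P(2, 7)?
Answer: 5252/9 ≈ 583.56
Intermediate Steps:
B(l, q) = 3
P(J, v) = 5/3 - v**2/9 (P(J, v) = 2 - (v*v + 3)/9 = 2 - (v**2 + 3)/9 = 2 - (3 + v**2)/9 = 2 + (-1/3 - v**2/9) = 5/3 - v**2/9)
w = 68/9 (w = (-48 + 46)*(5/3 - 1/9*7**2) = -2*(5/3 - 1/9*49) = -2*(5/3 - 49/9) = -2*(-34/9) = 68/9 ≈ 7.5556)
S = 576 (S = (-24)**2 = 576)
S + w = 576 + 68/9 = 5252/9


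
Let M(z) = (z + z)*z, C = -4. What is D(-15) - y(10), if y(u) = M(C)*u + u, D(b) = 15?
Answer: -315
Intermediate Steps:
M(z) = 2*z² (M(z) = (2*z)*z = 2*z²)
y(u) = 33*u (y(u) = (2*(-4)²)*u + u = (2*16)*u + u = 32*u + u = 33*u)
D(-15) - y(10) = 15 - 33*10 = 15 - 1*330 = 15 - 330 = -315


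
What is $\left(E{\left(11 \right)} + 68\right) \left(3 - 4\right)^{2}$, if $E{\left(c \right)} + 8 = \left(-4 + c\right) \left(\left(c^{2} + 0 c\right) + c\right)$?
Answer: $984$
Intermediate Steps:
$E{\left(c \right)} = -8 + \left(-4 + c\right) \left(c + c^{2}\right)$ ($E{\left(c \right)} = -8 + \left(-4 + c\right) \left(\left(c^{2} + 0 c\right) + c\right) = -8 + \left(-4 + c\right) \left(\left(c^{2} + 0\right) + c\right) = -8 + \left(-4 + c\right) \left(c^{2} + c\right) = -8 + \left(-4 + c\right) \left(c + c^{2}\right)$)
$\left(E{\left(11 \right)} + 68\right) \left(3 - 4\right)^{2} = \left(\left(-8 + 11^{3} - 44 - 3 \cdot 11^{2}\right) + 68\right) \left(3 - 4\right)^{2} = \left(\left(-8 + 1331 - 44 - 363\right) + 68\right) \left(-1\right)^{2} = \left(\left(-8 + 1331 - 44 - 363\right) + 68\right) 1 = \left(916 + 68\right) 1 = 984 \cdot 1 = 984$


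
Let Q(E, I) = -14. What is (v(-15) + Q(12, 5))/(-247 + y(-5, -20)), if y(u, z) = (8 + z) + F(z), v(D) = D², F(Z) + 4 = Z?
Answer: -211/283 ≈ -0.74558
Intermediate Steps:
F(Z) = -4 + Z
y(u, z) = 4 + 2*z (y(u, z) = (8 + z) + (-4 + z) = 4 + 2*z)
(v(-15) + Q(12, 5))/(-247 + y(-5, -20)) = ((-15)² - 14)/(-247 + (4 + 2*(-20))) = (225 - 14)/(-247 + (4 - 40)) = 211/(-247 - 36) = 211/(-283) = 211*(-1/283) = -211/283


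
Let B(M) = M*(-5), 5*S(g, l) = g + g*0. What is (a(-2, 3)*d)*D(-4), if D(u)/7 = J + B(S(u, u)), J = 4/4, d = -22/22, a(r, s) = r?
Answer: 70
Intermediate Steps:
d = -1 (d = -22*1/22 = -1)
S(g, l) = g/5 (S(g, l) = (g + g*0)/5 = (g + 0)/5 = g/5)
J = 1 (J = 4*(1/4) = 1)
B(M) = -5*M
D(u) = 7 - 7*u (D(u) = 7*(1 - u) = 7 - 7*u)
(a(-2, 3)*d)*D(-4) = (-2*(-1))*(7 - 7*(-4)) = 2*(7 + 28) = 2*35 = 70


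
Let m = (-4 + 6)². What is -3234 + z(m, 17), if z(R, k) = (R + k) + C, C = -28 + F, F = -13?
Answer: -3254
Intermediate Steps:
C = -41 (C = -28 - 13 = -41)
m = 4 (m = 2² = 4)
z(R, k) = -41 + R + k (z(R, k) = (R + k) - 41 = -41 + R + k)
-3234 + z(m, 17) = -3234 + (-41 + 4 + 17) = -3234 - 20 = -3254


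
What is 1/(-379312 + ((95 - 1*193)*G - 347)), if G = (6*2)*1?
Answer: -1/380835 ≈ -2.6258e-6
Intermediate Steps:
G = 12 (G = 12*1 = 12)
1/(-379312 + ((95 - 1*193)*G - 347)) = 1/(-379312 + ((95 - 1*193)*12 - 347)) = 1/(-379312 + ((95 - 193)*12 - 347)) = 1/(-379312 + (-98*12 - 347)) = 1/(-379312 + (-1176 - 347)) = 1/(-379312 - 1523) = 1/(-380835) = -1/380835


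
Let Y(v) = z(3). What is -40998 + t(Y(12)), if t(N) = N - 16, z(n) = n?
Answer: -41011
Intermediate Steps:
Y(v) = 3
t(N) = -16 + N
-40998 + t(Y(12)) = -40998 + (-16 + 3) = -40998 - 13 = -41011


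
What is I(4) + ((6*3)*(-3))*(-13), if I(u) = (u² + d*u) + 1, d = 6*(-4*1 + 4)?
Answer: 719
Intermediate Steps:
d = 0 (d = 6*(-4 + 4) = 6*0 = 0)
I(u) = 1 + u² (I(u) = (u² + 0*u) + 1 = (u² + 0) + 1 = u² + 1 = 1 + u²)
I(4) + ((6*3)*(-3))*(-13) = (1 + 4²) + ((6*3)*(-3))*(-13) = (1 + 16) + (18*(-3))*(-13) = 17 - 54*(-13) = 17 + 702 = 719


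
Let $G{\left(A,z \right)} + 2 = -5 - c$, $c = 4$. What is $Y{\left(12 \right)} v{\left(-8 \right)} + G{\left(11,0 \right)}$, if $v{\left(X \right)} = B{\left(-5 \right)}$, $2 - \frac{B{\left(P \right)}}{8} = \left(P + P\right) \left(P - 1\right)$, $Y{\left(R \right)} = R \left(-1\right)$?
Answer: $5557$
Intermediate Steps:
$Y{\left(R \right)} = - R$
$B{\left(P \right)} = 16 - 16 P \left(-1 + P\right)$ ($B{\left(P \right)} = 16 - 8 \left(P + P\right) \left(P - 1\right) = 16 - 8 \cdot 2 P \left(-1 + P\right) = 16 - 16 P \left(-1 + P\right)$)
$v{\left(X \right)} = -464$ ($v{\left(X \right)} = 16 - 16 \left(-5\right)^{2} + 16 \left(-5\right) = 16 - 400 - 80 = -464$)
$G{\left(A,z \right)} = -11$ ($G{\left(A,z \right)} = -2 - 9 = -11$)
$Y{\left(12 \right)} v{\left(-8 \right)} + G{\left(11,0 \right)} = \left(-1\right) 12 \left(-464\right) - 11 = \left(-12\right) \left(-464\right) - 11 = 5568 - 11 = 5557$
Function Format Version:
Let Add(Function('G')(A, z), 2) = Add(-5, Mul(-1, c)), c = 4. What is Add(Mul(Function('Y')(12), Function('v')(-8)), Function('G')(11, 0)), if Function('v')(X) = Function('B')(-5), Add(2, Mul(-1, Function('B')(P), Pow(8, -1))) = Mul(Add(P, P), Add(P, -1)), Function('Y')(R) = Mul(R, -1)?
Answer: 5557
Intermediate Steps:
Function('Y')(R) = Mul(-1, R)
Function('B')(P) = Add(16, Mul(-16, P, Add(-1, P))) (Function('B')(P) = Add(16, Mul(-8, Mul(Add(P, P), Add(P, -1)))) = Add(16, Mul(-8, Mul(Mul(2, P), Add(-1, P)))) = Add(16, Mul(-8, Mul(2, P, Add(-1, P)))) = Add(16, Mul(-16, P, Add(-1, P))))
Function('v')(X) = -464 (Function('v')(X) = Add(16, Mul(-16, Pow(-5, 2)), Mul(16, -5)) = Add(16, Mul(-16, 25), -80) = Add(16, -400, -80) = -464)
Function('G')(A, z) = -11 (Function('G')(A, z) = Add(-2, Add(-5, Mul(-1, 4))) = Add(-2, Add(-5, -4)) = Add(-2, -9) = -11)
Add(Mul(Function('Y')(12), Function('v')(-8)), Function('G')(11, 0)) = Add(Mul(Mul(-1, 12), -464), -11) = Add(Mul(-12, -464), -11) = Add(5568, -11) = 5557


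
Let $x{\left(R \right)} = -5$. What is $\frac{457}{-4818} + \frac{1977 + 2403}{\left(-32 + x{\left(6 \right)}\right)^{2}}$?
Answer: $\frac{20477207}{6595842} \approx 3.1046$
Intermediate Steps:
$\frac{457}{-4818} + \frac{1977 + 2403}{\left(-32 + x{\left(6 \right)}\right)^{2}} = \frac{457}{-4818} + \frac{1977 + 2403}{\left(-32 - 5\right)^{2}} = 457 \left(- \frac{1}{4818}\right) + \frac{4380}{\left(-37\right)^{2}} = - \frac{457}{4818} + \frac{4380}{1369} = \frac{20477207}{6595842}$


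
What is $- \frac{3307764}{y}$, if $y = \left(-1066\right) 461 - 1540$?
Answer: $\frac{551294}{82161} \approx 6.7099$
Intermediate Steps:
$y = -492966$ ($y = -491426 - 1540 = -492966$)
$- \frac{3307764}{y} = - \frac{3307764}{-492966} = \left(-3307764\right) \left(- \frac{1}{492966}\right) = \frac{551294}{82161}$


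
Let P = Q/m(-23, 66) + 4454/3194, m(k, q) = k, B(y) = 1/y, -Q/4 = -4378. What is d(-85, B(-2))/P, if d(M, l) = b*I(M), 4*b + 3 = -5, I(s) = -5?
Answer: -367310/27915443 ≈ -0.013158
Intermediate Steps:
Q = 17512 (Q = -4*(-4378) = 17512)
b = -2 (b = -3/4 + (1/4)*(-5) = -3/4 - 5/4 = -2)
P = -27915443/36731 (P = 17512/(-23) + 4454/3194 = 17512*(-1/23) + 4454*(1/3194) = -17512/23 + 2227/1597 = -27915443/36731 ≈ -760.00)
d(M, l) = 10 (d(M, l) = -2*(-5) = 10)
d(-85, B(-2))/P = 10/(-27915443/36731) = 10*(-36731/27915443) = -367310/27915443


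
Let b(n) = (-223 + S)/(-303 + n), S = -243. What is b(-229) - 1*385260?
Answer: -102478927/266 ≈ -3.8526e+5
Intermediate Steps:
b(n) = -466/(-303 + n) (b(n) = (-223 - 243)/(-303 + n) = -466/(-303 + n))
b(-229) - 1*385260 = -466/(-303 - 229) - 1*385260 = -466/(-532) - 385260 = -466*(-1/532) - 385260 = 233/266 - 385260 = -102478927/266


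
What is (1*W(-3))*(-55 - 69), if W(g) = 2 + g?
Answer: 124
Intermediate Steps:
(1*W(-3))*(-55 - 69) = (1*(2 - 3))*(-55 - 69) = (1*(-1))*(-124) = -1*(-124) = 124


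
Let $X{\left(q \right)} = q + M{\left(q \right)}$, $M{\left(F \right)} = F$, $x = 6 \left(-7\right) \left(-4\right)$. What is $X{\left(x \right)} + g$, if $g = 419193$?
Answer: $419529$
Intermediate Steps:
$x = 168$ ($x = \left(-42\right) \left(-4\right) = 168$)
$X{\left(q \right)} = 2 q$ ($X{\left(q \right)} = q + q = 2 q$)
$X{\left(x \right)} + g = 2 \cdot 168 + 419193 = 336 + 419193 = 419529$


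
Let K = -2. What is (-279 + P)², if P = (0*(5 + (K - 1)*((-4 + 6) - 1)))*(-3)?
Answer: 77841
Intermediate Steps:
P = 0 (P = (0*(5 + (-2 - 1)*((-4 + 6) - 1)))*(-3) = (0*(5 - 3*(2 - 1)))*(-3) = (0*(5 - 3*1))*(-3) = (0*(5 - 3))*(-3) = (0*2)*(-3) = 0*(-3) = 0)
(-279 + P)² = (-279 + 0)² = (-279)² = 77841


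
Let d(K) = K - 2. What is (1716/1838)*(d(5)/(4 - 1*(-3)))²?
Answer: 7722/45031 ≈ 0.17148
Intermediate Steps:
d(K) = -2 + K
(1716/1838)*(d(5)/(4 - 1*(-3)))² = (1716/1838)*((-2 + 5)/(4 - 1*(-3)))² = (1716*(1/1838))*(3/(4 + 3))² = 858*(3/7)²/919 = (858/919)*(9/49) = 7722/45031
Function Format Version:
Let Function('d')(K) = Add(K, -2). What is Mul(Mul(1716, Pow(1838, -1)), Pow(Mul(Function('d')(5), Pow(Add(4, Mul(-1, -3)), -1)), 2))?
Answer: Rational(7722, 45031) ≈ 0.17148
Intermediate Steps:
Function('d')(K) = Add(-2, K)
Mul(Mul(1716, Pow(1838, -1)), Pow(Mul(Function('d')(5), Pow(Add(4, Mul(-1, -3)), -1)), 2)) = Mul(Mul(1716, Pow(1838, -1)), Pow(Mul(Add(-2, 5), Pow(Add(4, Mul(-1, -3)), -1)), 2)) = Mul(Mul(1716, Rational(1, 1838)), Pow(Mul(3, Pow(Add(4, 3), -1)), 2)) = Mul(Rational(858, 919), Pow(Mul(3, Pow(7, -1)), 2)) = Mul(Rational(858, 919), Pow(Mul(3, Rational(1, 7)), 2)) = Mul(Rational(858, 919), Pow(Rational(3, 7), 2)) = Mul(Rational(858, 919), Rational(9, 49)) = Rational(7722, 45031)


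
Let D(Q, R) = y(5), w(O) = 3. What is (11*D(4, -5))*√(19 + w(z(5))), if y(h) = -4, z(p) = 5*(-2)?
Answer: -44*√22 ≈ -206.38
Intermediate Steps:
z(p) = -10
D(Q, R) = -4
(11*D(4, -5))*√(19 + w(z(5))) = (11*(-4))*√(19 + 3) = -44*√22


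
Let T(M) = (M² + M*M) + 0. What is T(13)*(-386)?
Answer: -130468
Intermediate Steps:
T(M) = 2*M² (T(M) = (M² + M²) + 0 = 2*M² + 0 = 2*M²)
T(13)*(-386) = (2*13²)*(-386) = (2*169)*(-386) = 338*(-386) = -130468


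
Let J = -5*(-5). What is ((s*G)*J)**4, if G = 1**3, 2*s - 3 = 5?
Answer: 100000000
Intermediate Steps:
s = 4 (s = 3/2 + (1/2)*5 = 3/2 + 5/2 = 4)
J = 25
G = 1
((s*G)*J)**4 = ((4*1)*25)**4 = (4*25)**4 = 100**4 = 100000000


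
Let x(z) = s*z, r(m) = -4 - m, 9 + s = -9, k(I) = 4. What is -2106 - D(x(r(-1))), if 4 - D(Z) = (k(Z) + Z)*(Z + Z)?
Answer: 4154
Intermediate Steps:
s = -18 (s = -9 - 9 = -18)
x(z) = -18*z
D(Z) = 4 - 2*Z*(4 + Z) (D(Z) = 4 - (4 + Z)*(Z + Z) = 4 - (4 + Z)*2*Z = 4 - 2*Z*(4 + Z))
-2106 - D(x(r(-1))) = -2106 - (4 - (-144)*(-4 - 1*(-1)) - 2*324*(-4 - 1*(-1))²) = -2106 - (4 - (-144)*(-4 + 1) - 2*324*(-4 + 1)²) = -2106 - (4 - (-144)*(-3) - 2*(-18*(-3))²) = -2106 - (4 - 8*54 - 2*54²) = -2106 - (4 - 432 - 2*2916) = -2106 - (4 - 432 - 5832) = -2106 - 1*(-6260) = -2106 + 6260 = 4154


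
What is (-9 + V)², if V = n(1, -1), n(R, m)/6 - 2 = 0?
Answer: 9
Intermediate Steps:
n(R, m) = 12 (n(R, m) = 12 + 6*0 = 12 + 0 = 12)
V = 12
(-9 + V)² = (-9 + 12)² = 3² = 9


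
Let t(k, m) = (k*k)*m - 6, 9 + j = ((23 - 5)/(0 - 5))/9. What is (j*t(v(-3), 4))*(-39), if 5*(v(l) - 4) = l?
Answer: 1843998/125 ≈ 14752.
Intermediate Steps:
v(l) = 4 + l/5
j = -47/5 (j = -9 + ((23 - 5)/(0 - 5))/9 = -9 + (18/(-5))*(⅑) = -9 + (18*(-⅕))*(⅑) = -9 - 18/5*⅑ = -9 - ⅖ = -47/5 ≈ -9.4000)
t(k, m) = -6 + m*k² (t(k, m) = k²*m - 6 = m*k² - 6 = -6 + m*k²)
(j*t(v(-3), 4))*(-39) = -47*(-6 + 4*(4 + (⅕)*(-3))²)/5*(-39) = -47*(-6 + 4*(4 - ⅗)²)/5*(-39) = -47*(-6 + 4*(17/5)²)/5*(-39) = -47*(-6 + 4*(289/25))/5*(-39) = -47*(-6 + 1156/25)/5*(-39) = -47/5*1006/25*(-39) = -47282/125*(-39) = 1843998/125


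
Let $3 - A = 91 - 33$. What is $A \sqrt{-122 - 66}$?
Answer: $- 110 i \sqrt{47} \approx - 754.12 i$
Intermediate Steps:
$A = -55$ ($A = 3 - \left(91 - 33\right) = 3 - 58 = -55$)
$A \sqrt{-122 - 66} = - 55 \sqrt{-122 - 66} = - 55 \sqrt{-188} = - 55 \cdot 2 i \sqrt{47} = - 110 i \sqrt{47}$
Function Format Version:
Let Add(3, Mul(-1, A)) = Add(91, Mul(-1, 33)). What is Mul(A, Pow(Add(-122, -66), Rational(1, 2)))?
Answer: Mul(-110, I, Pow(47, Rational(1, 2))) ≈ Mul(-754.12, I)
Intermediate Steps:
A = -55 (A = Add(3, Mul(-1, Add(91, Mul(-1, 33)))) = Add(3, Mul(-1, Add(91, -33))) = Add(3, Mul(-1, 58)) = Add(3, -58) = -55)
Mul(A, Pow(Add(-122, -66), Rational(1, 2))) = Mul(-55, Pow(Add(-122, -66), Rational(1, 2))) = Mul(-55, Pow(-188, Rational(1, 2))) = Mul(-55, Mul(2, I, Pow(47, Rational(1, 2)))) = Mul(-110, I, Pow(47, Rational(1, 2)))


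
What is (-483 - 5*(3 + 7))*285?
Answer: -151905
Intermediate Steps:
(-483 - 5*(3 + 7))*285 = (-483 - 5*10)*285 = (-483 - 50)*285 = -533*285 = -151905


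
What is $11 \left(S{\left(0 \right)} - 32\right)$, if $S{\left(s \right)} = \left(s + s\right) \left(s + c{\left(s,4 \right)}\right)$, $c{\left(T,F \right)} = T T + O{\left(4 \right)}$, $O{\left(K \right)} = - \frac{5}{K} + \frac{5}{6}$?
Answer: $-352$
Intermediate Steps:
$O{\left(K \right)} = \frac{5}{6} - \frac{5}{K}$ ($O{\left(K \right)} = - \frac{5}{K} + 5 \cdot \frac{1}{6} = - \frac{5}{K} + \frac{5}{6} = \frac{5}{6} - \frac{5}{K}$)
$c{\left(T,F \right)} = - \frac{5}{12} + T^{2}$ ($c{\left(T,F \right)} = T T + \left(\frac{5}{6} - \frac{5}{4}\right) = T^{2} + \left(\frac{5}{6} - \frac{5}{4}\right) = T^{2} - \frac{5}{12} = - \frac{5}{12} + T^{2}$)
$S{\left(s \right)} = 2 s \left(- \frac{5}{12} + s + s^{2}\right)$ ($S{\left(s \right)} = \left(s + s\right) \left(s + \left(- \frac{5}{12} + s^{2}\right)\right) = 2 s \left(- \frac{5}{12} + s + s^{2}\right)$)
$11 \left(S{\left(0 \right)} - 32\right) = 11 \left(\frac{1}{6} \cdot 0 \left(-5 + 12 \cdot 0 + 12 \cdot 0^{2}\right) - 32\right) = 11 \left(\frac{1}{6} \cdot 0 \left(-5 + 0 + 12 \cdot 0\right) - 32\right) = 11 \left(\frac{1}{6} \cdot 0 \left(-5 + 0 + 0\right) - 32\right) = 11 \left(\frac{1}{6} \cdot 0 \left(-5\right) - 32\right) = 11 \left(0 - 32\right) = 11 \left(-32\right) = -352$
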